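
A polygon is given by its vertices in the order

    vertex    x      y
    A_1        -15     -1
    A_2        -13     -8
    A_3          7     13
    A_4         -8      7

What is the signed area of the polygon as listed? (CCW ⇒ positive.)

Apply the surveyor's formula: 2A = Σ (x_i·y_{i+1} − x_{i+1}·y_i), indices taken mod 4.
Cross-terms: 107, -113, 153, 113  ⇒  Σ = 260
Signed area = Σ/2 = 130 (positive ⇒ counter-clockwise traversal).

130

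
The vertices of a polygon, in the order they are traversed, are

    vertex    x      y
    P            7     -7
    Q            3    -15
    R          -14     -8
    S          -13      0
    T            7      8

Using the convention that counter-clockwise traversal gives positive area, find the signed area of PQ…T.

-315.5

Σ = (-84) + (-234) + (-104) + (-104) + (-105) = -631
Signed area = Σ/2 = -315.5 (negative ⇒ clockwise traversal).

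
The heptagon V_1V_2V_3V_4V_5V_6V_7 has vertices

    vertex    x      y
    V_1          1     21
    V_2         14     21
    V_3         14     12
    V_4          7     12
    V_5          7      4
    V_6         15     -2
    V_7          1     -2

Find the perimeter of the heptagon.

84

|V_1V_2| = √((13)² + (0)²) = √169 = 13
|V_2V_3| = √((0)² + (-9)²) = √81 = 9
|V_3V_4| = √((-7)² + (0)²) = √49 = 7
|V_4V_5| = √((0)² + (-8)²) = √64 = 8
|V_5V_6| = √((8)² + (-6)²) = √100 = 10
|V_6V_7| = √((-14)² + (0)²) = √196 = 14
|V_7V_1| = √((0)² + (23)²) = √529 = 23
Perimeter = 13 + 9 + 7 + 8 + 10 + 14 + 23 = 84.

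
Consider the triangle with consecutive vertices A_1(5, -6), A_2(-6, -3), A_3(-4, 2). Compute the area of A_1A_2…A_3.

Cross-terms: -51, -24, 14  ⇒  Σ = -61
Area = |Σ|/2 = 30.5.

30.5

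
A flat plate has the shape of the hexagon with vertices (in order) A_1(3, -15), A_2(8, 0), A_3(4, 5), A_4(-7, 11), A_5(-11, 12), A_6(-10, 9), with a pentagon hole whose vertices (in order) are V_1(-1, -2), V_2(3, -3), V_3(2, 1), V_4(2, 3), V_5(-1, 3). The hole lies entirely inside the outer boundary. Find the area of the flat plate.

Outer boundary:
Apply the shoelace (surveyor's) formula: 2A = Σ (x_i·y_{i+1} − x_{i+1}·y_i), indices taken mod 6.
Cross-terms: 120, 40, 79, 37, 21, 123  ⇒  Σ = 420
Area = |Σ|/2 = 210.
Hole:
V_1→V_2: (-1)(-3) − (3)(-2) = 9
V_2→V_3: (3)(1) − (2)(-3) = 9
V_3→V_4: (2)(3) − (2)(1) = 4
V_4→V_5: (2)(3) − (-1)(3) = 9
V_5→V_1: (-1)(-2) − (-1)(3) = 5
Σ = 36
Area = |Σ|/2 = 18.
Net area = 210 − 18 = 192.

192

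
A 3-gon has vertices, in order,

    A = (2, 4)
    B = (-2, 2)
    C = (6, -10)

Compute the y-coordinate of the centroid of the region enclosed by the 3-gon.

-4/3

Apply the surveyor's formula. First the cross-terms c_i = x_i·y_{i+1} − x_{i+1}·y_i:
  12, 8, 44  ⇒  2A = 64, A = 32.
Then Σ (y_i + y_{i+1})·c_i = -256, so ȳ = -256 / (6·32) = -4/3.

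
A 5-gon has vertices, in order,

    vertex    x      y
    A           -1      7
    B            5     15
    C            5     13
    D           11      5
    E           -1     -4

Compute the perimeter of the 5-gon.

|AB| = √((6)² + (8)²) = √100 = 10
|BC| = √((0)² + (-2)²) = √4 = 2
|CD| = √((6)² + (-8)²) = √100 = 10
|DE| = √((-12)² + (-9)²) = √225 = 15
|EA| = √((0)² + (11)²) = √121 = 11
Perimeter = 10 + 2 + 10 + 15 + 11 = 48.

48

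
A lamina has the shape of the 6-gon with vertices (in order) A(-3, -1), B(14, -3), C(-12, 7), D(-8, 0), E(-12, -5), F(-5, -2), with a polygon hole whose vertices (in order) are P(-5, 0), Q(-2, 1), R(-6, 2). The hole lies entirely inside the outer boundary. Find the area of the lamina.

86

Outer boundary:
Apply the shoelace formula: 2A = Σ (x_i·y_{i+1} − x_{i+1}·y_i), indices taken mod 6.
Σ = (23) + (62) + (56) + (40) + (-1) + (-1) = 179
Area = |Σ|/2 = 89.5.
Hole:
Apply the shoelace (surveyor's) formula: 2A = Σ (x_i·y_{i+1} − x_{i+1}·y_i), indices taken mod 3.
Σ = (-5) + (2) + (10) = 7
Area = |Σ|/2 = 3.5.
Net area = 89.5 − 3.5 = 86.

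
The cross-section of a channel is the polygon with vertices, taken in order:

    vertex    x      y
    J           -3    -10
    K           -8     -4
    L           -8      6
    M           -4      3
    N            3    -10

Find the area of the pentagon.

Apply the shoelace formula: 2A = Σ (x_i·y_{i+1} − x_{i+1}·y_i), indices taken mod 5.
Σ = (-68) + (-80) + (0) + (31) + (-60) = -177
Area = |Σ|/2 = 88.5.

88.5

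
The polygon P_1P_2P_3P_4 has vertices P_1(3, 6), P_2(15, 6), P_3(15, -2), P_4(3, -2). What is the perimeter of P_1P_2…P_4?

40

|P_1P_2| = √((12)² + (0)²) = √144 = 12
|P_2P_3| = √((0)² + (-8)²) = √64 = 8
|P_3P_4| = √((-12)² + (0)²) = √144 = 12
|P_4P_1| = √((0)² + (8)²) = √64 = 8
Perimeter = 12 + 8 + 12 + 8 = 40.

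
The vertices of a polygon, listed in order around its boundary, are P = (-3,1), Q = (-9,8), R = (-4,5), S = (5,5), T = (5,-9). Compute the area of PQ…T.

P→Q: (-3)(8) − (-9)(1) = -15
Q→R: (-9)(5) − (-4)(8) = -13
R→S: (-4)(5) − (5)(5) = -45
S→T: (5)(-9) − (5)(5) = -70
T→P: (5)(1) − (-3)(-9) = -22
Σ = -165
Area = |Σ|/2 = 82.5.

82.5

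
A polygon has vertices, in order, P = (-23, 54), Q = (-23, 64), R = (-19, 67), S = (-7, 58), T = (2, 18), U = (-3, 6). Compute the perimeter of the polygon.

|PQ| = √((0)² + (10)²) = √100 = 10
|QR| = √((4)² + (3)²) = √25 = 5
|RS| = √((12)² + (-9)²) = √225 = 15
|ST| = √((9)² + (-40)²) = √1681 = 41
|TU| = √((-5)² + (-12)²) = √169 = 13
|UP| = √((-20)² + (48)²) = √2704 = 52
Perimeter = 10 + 5 + 15 + 41 + 13 + 52 = 136.

136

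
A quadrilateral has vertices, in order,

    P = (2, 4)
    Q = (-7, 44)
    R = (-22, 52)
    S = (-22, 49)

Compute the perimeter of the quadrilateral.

112

|PQ| = √((-9)² + (40)²) = √1681 = 41
|QR| = √((-15)² + (8)²) = √289 = 17
|RS| = √((0)² + (-3)²) = √9 = 3
|SP| = √((24)² + (-45)²) = √2601 = 51
Perimeter = 41 + 17 + 3 + 51 = 112.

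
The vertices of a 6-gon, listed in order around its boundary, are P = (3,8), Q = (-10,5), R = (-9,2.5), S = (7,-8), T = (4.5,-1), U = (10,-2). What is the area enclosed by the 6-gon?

142.75

Apply the shoelace formula: 2A = Σ (x_i·y_{i+1} − x_{i+1}·y_i), indices taken mod 6.
P→Q: (3)(5) − (-10)(8) = 95
Q→R: (-10)(2.5) − (-9)(5) = 20
R→S: (-9)(-8) − (7)(2.5) = 54.5
S→T: (7)(-1) − (4.5)(-8) = 29
T→U: (4.5)(-2) − (10)(-1) = 1
U→P: (10)(8) − (3)(-2) = 86
Σ = 285.5
Area = |Σ|/2 = 142.75.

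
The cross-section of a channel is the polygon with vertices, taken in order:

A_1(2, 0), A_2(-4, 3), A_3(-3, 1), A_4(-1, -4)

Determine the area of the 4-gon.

Apply the surveyor's formula: 2A = Σ (x_i·y_{i+1} − x_{i+1}·y_i), indices taken mod 4.
Σ = (6) + (5) + (13) + (8) = 32
Area = |Σ|/2 = 16.

16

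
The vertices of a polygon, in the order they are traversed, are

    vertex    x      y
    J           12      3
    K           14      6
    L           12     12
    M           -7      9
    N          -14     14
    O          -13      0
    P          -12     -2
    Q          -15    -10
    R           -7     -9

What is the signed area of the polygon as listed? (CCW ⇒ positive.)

398

Σ = (30) + (96) + (192) + (28) + (182) + (26) + (90) + (65) + (87) = 796
Signed area = Σ/2 = 398 (positive ⇒ counter-clockwise traversal).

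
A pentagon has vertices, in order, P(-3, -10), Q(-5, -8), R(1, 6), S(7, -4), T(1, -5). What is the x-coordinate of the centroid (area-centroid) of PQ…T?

0.6

Apply the surveyor's formula. First the cross-terms c_i = x_i·y_{i+1} − x_{i+1}·y_i:
  -26, -22, -46, -31, -25  ⇒  2A = -150, A = -75.
Then Σ (x_i + x_{i+1})·c_i = -270, so x̄ = -270 / (6·(-75)) = 0.6.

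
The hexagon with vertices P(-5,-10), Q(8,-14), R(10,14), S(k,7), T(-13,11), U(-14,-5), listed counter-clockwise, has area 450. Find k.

The doubled signed area Σ (x_i y_{i+1} − x_{i+1} y_i) is linear in k.
With k=0 it equals 897; the coefficient of k is -3 (from the two edges through S).
So -3·k + 897 = 2·450 = 900 ⇒ k = -1.

-1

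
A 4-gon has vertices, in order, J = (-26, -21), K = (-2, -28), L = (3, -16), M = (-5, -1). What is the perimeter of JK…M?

|JK| = √((24)² + (-7)²) = √625 = 25
|KL| = √((5)² + (12)²) = √169 = 13
|LM| = √((-8)² + (15)²) = √289 = 17
|MJ| = √((-21)² + (-20)²) = √841 = 29
Perimeter = 25 + 13 + 17 + 29 = 84.

84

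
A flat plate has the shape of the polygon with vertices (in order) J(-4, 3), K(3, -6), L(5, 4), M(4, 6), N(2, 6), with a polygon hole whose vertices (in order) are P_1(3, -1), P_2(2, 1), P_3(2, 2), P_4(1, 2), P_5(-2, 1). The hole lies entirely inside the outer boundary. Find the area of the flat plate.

Outer boundary:
Apply the surveyor's formula: 2A = Σ (x_i·y_{i+1} − x_{i+1}·y_i), indices taken mod 5.
Σ = (15) + (42) + (14) + (12) + (30) = 113
Area = |Σ|/2 = 56.5.
Hole:
Apply the surveyor's formula: 2A = Σ (x_i·y_{i+1} − x_{i+1}·y_i), indices taken mod 5.
Σ = (5) + (2) + (2) + (5) + (-1) = 13
Area = |Σ|/2 = 6.5.
Net area = 56.5 − 6.5 = 50.

50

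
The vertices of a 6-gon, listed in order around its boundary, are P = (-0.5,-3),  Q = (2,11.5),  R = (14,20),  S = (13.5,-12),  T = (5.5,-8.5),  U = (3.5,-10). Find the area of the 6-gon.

Apply the surveyor's formula: 2A = Σ (x_i·y_{i+1} − x_{i+1}·y_i), indices taken mod 6.
P→Q: (-0.5)(11.5) − (2)(-3) = 0.25
Q→R: (2)(20) − (14)(11.5) = -121
R→S: (14)(-12) − (13.5)(20) = -438
S→T: (13.5)(-8.5) − (5.5)(-12) = -48.75
T→U: (5.5)(-10) − (3.5)(-8.5) = -25.25
U→P: (3.5)(-3) − (-0.5)(-10) = -15.5
Σ = -648.25
Area = |Σ|/2 = 324.125.

324.125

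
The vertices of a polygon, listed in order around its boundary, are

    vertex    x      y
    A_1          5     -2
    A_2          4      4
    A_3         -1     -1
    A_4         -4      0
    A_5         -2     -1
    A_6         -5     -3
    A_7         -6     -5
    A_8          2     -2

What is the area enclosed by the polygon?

Apply Gauss's area formula: 2A = Σ (x_i·y_{i+1} − x_{i+1}·y_i), indices taken mod 8.
Σ = (28) + (0) + (-4) + (4) + (1) + (7) + (22) + (6) = 64
Area = |Σ|/2 = 32.

32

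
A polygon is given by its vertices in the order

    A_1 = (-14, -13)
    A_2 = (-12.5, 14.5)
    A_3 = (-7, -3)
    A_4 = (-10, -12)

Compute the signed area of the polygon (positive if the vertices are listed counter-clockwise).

-105.25

Apply the shoelace (surveyor's) formula: 2A = Σ (x_i·y_{i+1} − x_{i+1}·y_i), indices taken mod 4.
A_1→A_2: (-14)(14.5) − (-12.5)(-13) = -365.5
A_2→A_3: (-12.5)(-3) − (-7)(14.5) = 139
A_3→A_4: (-7)(-12) − (-10)(-3) = 54
A_4→A_1: (-10)(-13) − (-14)(-12) = -38
Σ = -210.5
Signed area = Σ/2 = -105.25 (negative ⇒ clockwise traversal).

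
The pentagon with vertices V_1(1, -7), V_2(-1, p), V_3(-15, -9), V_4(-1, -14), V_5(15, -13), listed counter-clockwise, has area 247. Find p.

10

Write out the shoelace sum; only the two edges meeting at V_2 involve p:
2·Area = [(1·p − (-1)·(-7)) + ((-1)·(-9) − (-15)·p)] + 332
       = 16·p + 334 = 494
⇒ p = 10.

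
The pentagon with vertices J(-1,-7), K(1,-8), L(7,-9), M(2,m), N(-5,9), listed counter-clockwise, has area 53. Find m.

Write out the shoelace sum; only the two edges meeting at M involve m:
2·Area = [(7·m − 2·(-9)) + (2·9 − (-5)·m)] + 106
       = 12·m + 142 = 106
⇒ m = -3.

-3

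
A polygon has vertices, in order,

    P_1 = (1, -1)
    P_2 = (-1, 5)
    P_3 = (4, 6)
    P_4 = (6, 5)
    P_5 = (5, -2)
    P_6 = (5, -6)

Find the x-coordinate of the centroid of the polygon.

Apply Gauss's area formula. First the cross-terms c_i = x_i·y_{i+1} − x_{i+1}·y_i:
  4, -26, -16, -37, -20, 1  ⇒  2A = -94, A = -47.
Then Σ (x_i + x_{i+1})·c_i = -839, so x̄ = -839 / (6·(-47)) = 839/282.

839/282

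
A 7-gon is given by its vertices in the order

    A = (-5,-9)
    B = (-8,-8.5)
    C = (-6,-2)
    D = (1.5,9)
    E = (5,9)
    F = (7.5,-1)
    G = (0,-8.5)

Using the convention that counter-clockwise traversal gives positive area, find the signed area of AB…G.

-162.875

Apply Gauss's area formula: 2A = Σ (x_i·y_{i+1} − x_{i+1}·y_i), indices taken mod 7.
Cross-terms: -29.5, -35, -51, -31.5, -72.5, -63.75, -42.5  ⇒  Σ = -325.75
Signed area = Σ/2 = -162.875 (negative ⇒ clockwise traversal).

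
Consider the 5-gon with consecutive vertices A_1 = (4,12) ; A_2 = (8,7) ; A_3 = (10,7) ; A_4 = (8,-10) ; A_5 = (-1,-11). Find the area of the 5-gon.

Apply the surveyor's formula: 2A = Σ (x_i·y_{i+1} − x_{i+1}·y_i), indices taken mod 5.
Σ = (-68) + (-14) + (-156) + (-98) + (32) = -304
Area = |Σ|/2 = 152.

152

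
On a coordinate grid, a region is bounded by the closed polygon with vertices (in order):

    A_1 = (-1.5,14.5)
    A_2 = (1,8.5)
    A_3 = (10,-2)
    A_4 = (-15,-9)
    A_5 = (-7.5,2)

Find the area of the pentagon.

218.75

Cross-terms: -27.25, -87, -120, -97.5, -105.75  ⇒  Σ = -437.5
Area = |Σ|/2 = 218.75.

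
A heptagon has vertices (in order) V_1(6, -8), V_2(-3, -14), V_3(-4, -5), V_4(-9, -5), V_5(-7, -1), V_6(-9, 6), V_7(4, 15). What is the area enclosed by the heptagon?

266

Apply the surveyor's formula: 2A = Σ (x_i·y_{i+1} − x_{i+1}·y_i), indices taken mod 7.
Σ = (-108) + (-41) + (-25) + (-26) + (-51) + (-159) + (-122) = -532
Area = |Σ|/2 = 266.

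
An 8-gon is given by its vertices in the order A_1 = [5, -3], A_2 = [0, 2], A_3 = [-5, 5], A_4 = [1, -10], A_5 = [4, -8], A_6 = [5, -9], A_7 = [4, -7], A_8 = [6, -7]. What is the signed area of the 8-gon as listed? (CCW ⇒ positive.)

66.5

Apply the shoelace (surveyor's) formula: 2A = Σ (x_i·y_{i+1} − x_{i+1}·y_i), indices taken mod 8.
A_1→A_2: (5)(2) − (0)(-3) = 10
A_2→A_3: (0)(5) − (-5)(2) = 10
A_3→A_4: (-5)(-10) − (1)(5) = 45
A_4→A_5: (1)(-8) − (4)(-10) = 32
A_5→A_6: (4)(-9) − (5)(-8) = 4
A_6→A_7: (5)(-7) − (4)(-9) = 1
A_7→A_8: (4)(-7) − (6)(-7) = 14
A_8→A_1: (6)(-3) − (5)(-7) = 17
Σ = 133
Signed area = Σ/2 = 66.5 (positive ⇒ counter-clockwise traversal).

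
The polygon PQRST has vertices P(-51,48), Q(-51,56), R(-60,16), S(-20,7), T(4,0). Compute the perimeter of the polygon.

|PQ| = √((0)² + (8)²) = √64 = 8
|QR| = √((-9)² + (-40)²) = √1681 = 41
|RS| = √((40)² + (-9)²) = √1681 = 41
|ST| = √((24)² + (-7)²) = √625 = 25
|TP| = √((-55)² + (48)²) = √5329 = 73
Perimeter = 8 + 41 + 41 + 25 + 73 = 188.

188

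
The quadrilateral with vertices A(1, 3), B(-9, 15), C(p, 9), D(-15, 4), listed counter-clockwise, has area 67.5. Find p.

The doubled signed area Σ (x_i y_{i+1} − x_{i+1} y_i) is linear in p.
With p=0 it equals 47; the coefficient of p is -11 (from the two edges through C).
So -11·p + 47 = 2·67.5 = 135 ⇒ p = -8.

-8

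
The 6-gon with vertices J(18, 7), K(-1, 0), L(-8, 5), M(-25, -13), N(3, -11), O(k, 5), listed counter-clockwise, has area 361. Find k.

Write out the shoelace sum; only the two edges meeting at O involve k:
2·Area = [(3·5 − k·(-11)) + (k·7 − 18·5)] + 545
       = 18·k + 470 = 722
⇒ k = 14.

14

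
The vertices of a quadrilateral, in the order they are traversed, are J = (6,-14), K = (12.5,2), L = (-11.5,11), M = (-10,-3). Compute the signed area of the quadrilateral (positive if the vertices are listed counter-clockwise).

325

Apply Gauss's area formula: 2A = Σ (x_i·y_{i+1} − x_{i+1}·y_i), indices taken mod 4.
Σ = (187) + (160.5) + (144.5) + (158) = 650
Signed area = Σ/2 = 325 (positive ⇒ counter-clockwise traversal).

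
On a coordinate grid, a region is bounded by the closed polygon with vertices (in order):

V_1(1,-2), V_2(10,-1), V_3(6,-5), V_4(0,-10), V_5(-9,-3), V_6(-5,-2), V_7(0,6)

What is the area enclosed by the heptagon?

Σ = (19) + (-44) + (-60) + (-90) + (3) + (-30) + (-6) = -208
Area = |Σ|/2 = 104.

104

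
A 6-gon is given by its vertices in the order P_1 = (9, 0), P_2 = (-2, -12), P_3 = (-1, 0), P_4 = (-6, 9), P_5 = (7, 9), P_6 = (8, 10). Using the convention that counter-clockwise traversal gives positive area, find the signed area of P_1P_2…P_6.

Apply the surveyor's formula: 2A = Σ (x_i·y_{i+1} − x_{i+1}·y_i), indices taken mod 6.
Σ = (-108) + (-12) + (-9) + (-117) + (-2) + (-90) = -338
Signed area = Σ/2 = -169 (negative ⇒ clockwise traversal).

-169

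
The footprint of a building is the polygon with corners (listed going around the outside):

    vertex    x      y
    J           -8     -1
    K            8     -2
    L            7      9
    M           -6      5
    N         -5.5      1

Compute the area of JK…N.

Σ = (24) + (86) + (89) + (21.5) + (13.5) = 234
Area = |Σ|/2 = 117.

117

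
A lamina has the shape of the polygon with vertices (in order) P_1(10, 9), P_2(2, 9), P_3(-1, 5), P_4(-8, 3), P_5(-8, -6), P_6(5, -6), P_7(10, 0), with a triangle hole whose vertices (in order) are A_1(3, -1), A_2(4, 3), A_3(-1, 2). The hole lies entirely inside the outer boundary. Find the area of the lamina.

204.5

Outer boundary:
Apply Gauss's area formula: 2A = Σ (x_i·y_{i+1} − x_{i+1}·y_i), indices taken mod 7.
Σ = (72) + (19) + (37) + (72) + (78) + (60) + (90) = 428
Area = |Σ|/2 = 214.
Hole:
Apply the shoelace formula: 2A = Σ (x_i·y_{i+1} − x_{i+1}·y_i), indices taken mod 3.
Cross-terms: 13, 11, -5  ⇒  Σ = 19
Area = |Σ|/2 = 9.5.
Net area = 214 − 9.5 = 204.5.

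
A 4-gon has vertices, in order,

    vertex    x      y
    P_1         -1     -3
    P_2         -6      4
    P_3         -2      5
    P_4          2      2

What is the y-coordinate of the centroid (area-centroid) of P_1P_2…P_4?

Apply the shoelace formula. First the cross-terms c_i = x_i·y_{i+1} − x_{i+1}·y_i:
  -22, -22, -14, -4  ⇒  2A = -62, A = -31.
Then Σ (y_i + y_{i+1})·c_i = -314, so ȳ = -314 / (6·(-31)) = 157/93.

157/93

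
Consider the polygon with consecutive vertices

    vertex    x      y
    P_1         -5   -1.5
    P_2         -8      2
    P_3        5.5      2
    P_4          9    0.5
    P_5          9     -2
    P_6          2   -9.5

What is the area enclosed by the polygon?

Apply the shoelace formula: 2A = Σ (x_i·y_{i+1} − x_{i+1}·y_i), indices taken mod 6.
Cross-terms: -22, -27, -15.25, -22.5, -81.5, -50.5  ⇒  Σ = -218.75
Area = |Σ|/2 = 109.375.

109.375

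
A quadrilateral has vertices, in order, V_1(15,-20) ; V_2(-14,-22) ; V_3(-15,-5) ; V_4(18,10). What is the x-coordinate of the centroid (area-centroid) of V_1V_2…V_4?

7/3

Apply the surveyor's formula. First the cross-terms c_i = x_i·y_{i+1} − x_{i+1}·y_i:
  -610, -260, -60, -510  ⇒  2A = -1440, A = -720.
Then Σ (x_i + x_{i+1})·c_i = -10080, so x̄ = -10080 / (6·(-720)) = 7/3.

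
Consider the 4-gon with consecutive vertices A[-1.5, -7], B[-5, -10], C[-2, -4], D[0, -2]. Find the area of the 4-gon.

9.5

Apply the shoelace formula: 2A = Σ (x_i·y_{i+1} − x_{i+1}·y_i), indices taken mod 4.
Σ = (-20) + (0) + (4) + (-3) = -19
Area = |Σ|/2 = 9.5.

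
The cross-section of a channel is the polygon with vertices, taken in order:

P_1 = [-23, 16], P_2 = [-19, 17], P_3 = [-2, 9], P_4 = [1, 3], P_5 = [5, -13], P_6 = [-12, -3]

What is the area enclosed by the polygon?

349.5

Apply the shoelace formula: 2A = Σ (x_i·y_{i+1} − x_{i+1}·y_i), indices taken mod 6.
Σ = (-87) + (-137) + (-15) + (-28) + (-171) + (-261) = -699
Area = |Σ|/2 = 349.5.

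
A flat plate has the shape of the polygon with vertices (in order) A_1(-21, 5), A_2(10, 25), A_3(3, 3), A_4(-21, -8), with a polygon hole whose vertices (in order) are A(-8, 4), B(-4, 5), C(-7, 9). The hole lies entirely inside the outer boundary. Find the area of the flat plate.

417.5

Outer boundary:
Σ = (-575) + (-45) + (39) + (-273) = -854
Area = |Σ|/2 = 427.
Hole:
Σ = (-24) + (-1) + (44) = 19
Area = |Σ|/2 = 9.5.
Net area = 427 − 9.5 = 417.5.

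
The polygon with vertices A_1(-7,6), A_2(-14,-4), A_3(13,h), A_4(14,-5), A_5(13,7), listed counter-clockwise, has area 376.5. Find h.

The doubled signed area Σ (x_i y_{i+1} − x_{i+1} y_i) is linear in h.
With h=0 it equals 389; the coefficient of h is -28 (from the two edges through A_3).
So -28·h + 389 = 2·376.5 = 753 ⇒ h = -13.

-13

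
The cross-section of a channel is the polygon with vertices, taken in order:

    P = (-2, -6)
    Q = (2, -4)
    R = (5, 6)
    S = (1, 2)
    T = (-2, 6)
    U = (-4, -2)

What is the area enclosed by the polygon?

Apply the surveyor's formula: 2A = Σ (x_i·y_{i+1} − x_{i+1}·y_i), indices taken mod 6.
P→Q: (-2)(-4) − (2)(-6) = 20
Q→R: (2)(6) − (5)(-4) = 32
R→S: (5)(2) − (1)(6) = 4
S→T: (1)(6) − (-2)(2) = 10
T→U: (-2)(-2) − (-4)(6) = 28
U→P: (-4)(-6) − (-2)(-2) = 20
Σ = 114
Area = |Σ|/2 = 57.

57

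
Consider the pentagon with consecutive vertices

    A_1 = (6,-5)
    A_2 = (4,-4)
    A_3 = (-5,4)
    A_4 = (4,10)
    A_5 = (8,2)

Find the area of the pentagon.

Σ = (-4) + (-4) + (-66) + (-72) + (-52) = -198
Area = |Σ|/2 = 99.

99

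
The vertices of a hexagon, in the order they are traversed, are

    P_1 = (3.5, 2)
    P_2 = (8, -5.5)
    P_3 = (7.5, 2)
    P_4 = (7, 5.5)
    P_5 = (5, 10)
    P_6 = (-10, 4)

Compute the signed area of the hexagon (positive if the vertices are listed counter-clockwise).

P_1→P_2: (3.5)(-5.5) − (8)(2) = -35.25
P_2→P_3: (8)(2) − (7.5)(-5.5) = 57.25
P_3→P_4: (7.5)(5.5) − (7)(2) = 27.25
P_4→P_5: (7)(10) − (5)(5.5) = 42.5
P_5→P_6: (5)(4) − (-10)(10) = 120
P_6→P_1: (-10)(2) − (3.5)(4) = -34
Σ = 177.75
Signed area = Σ/2 = 88.875 (positive ⇒ counter-clockwise traversal).

88.875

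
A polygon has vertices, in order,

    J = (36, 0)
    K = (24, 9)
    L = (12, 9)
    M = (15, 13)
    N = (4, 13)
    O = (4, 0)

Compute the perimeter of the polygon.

|JK| = √((-12)² + (9)²) = √225 = 15
|KL| = √((-12)² + (0)²) = √144 = 12
|LM| = √((3)² + (4)²) = √25 = 5
|MN| = √((-11)² + (0)²) = √121 = 11
|NO| = √((0)² + (-13)²) = √169 = 13
|OJ| = √((32)² + (0)²) = √1024 = 32
Perimeter = 15 + 12 + 5 + 11 + 13 + 32 = 88.

88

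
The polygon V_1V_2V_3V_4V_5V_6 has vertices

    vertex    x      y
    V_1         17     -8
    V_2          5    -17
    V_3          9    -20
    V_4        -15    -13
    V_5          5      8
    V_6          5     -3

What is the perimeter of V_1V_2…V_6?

98

|V_1V_2| = √((-12)² + (-9)²) = √225 = 15
|V_2V_3| = √((4)² + (-3)²) = √25 = 5
|V_3V_4| = √((-24)² + (7)²) = √625 = 25
|V_4V_5| = √((20)² + (21)²) = √841 = 29
|V_5V_6| = √((0)² + (-11)²) = √121 = 11
|V_6V_1| = √((12)² + (-5)²) = √169 = 13
Perimeter = 15 + 5 + 25 + 29 + 11 + 13 = 98.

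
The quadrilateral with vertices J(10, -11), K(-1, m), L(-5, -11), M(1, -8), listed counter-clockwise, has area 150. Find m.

The doubled signed area Σ (x_i y_{i+1} − x_{i+1} y_i) is linear in m.
With m=0 it equals 120; the coefficient of m is 15 (from the two edges through K).
So 15·m + 120 = 2·150 = 300 ⇒ m = 12.

12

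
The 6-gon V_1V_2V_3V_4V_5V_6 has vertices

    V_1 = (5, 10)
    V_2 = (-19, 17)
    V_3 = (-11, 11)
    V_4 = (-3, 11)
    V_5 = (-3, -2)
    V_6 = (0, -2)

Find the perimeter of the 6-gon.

|V_1V_2| = √((-24)² + (7)²) = √625 = 25
|V_2V_3| = √((8)² + (-6)²) = √100 = 10
|V_3V_4| = √((8)² + (0)²) = √64 = 8
|V_4V_5| = √((0)² + (-13)²) = √169 = 13
|V_5V_6| = √((3)² + (0)²) = √9 = 3
|V_6V_1| = √((5)² + (12)²) = √169 = 13
Perimeter = 25 + 10 + 8 + 13 + 3 + 13 = 72.

72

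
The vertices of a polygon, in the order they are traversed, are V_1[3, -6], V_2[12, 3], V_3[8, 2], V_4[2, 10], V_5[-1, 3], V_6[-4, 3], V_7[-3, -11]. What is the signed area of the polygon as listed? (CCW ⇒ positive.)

143

Apply Gauss's area formula: 2A = Σ (x_i·y_{i+1} − x_{i+1}·y_i), indices taken mod 7.
Σ = (81) + (0) + (76) + (16) + (9) + (53) + (51) = 286
Signed area = Σ/2 = 143 (positive ⇒ counter-clockwise traversal).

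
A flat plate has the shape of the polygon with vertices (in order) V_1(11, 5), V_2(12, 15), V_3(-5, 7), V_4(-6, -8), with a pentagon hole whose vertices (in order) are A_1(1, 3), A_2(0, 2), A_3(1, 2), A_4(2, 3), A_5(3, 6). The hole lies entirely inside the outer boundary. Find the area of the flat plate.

Outer boundary:
Σ = (105) + (159) + (82) + (58) = 404
Area = |Σ|/2 = 202.
Hole:
Apply the shoelace (surveyor's) formula: 2A = Σ (x_i·y_{i+1} − x_{i+1}·y_i), indices taken mod 5.
Σ = (2) + (-2) + (-1) + (3) + (3) = 5
Area = |Σ|/2 = 2.5.
Net area = 202 − 2.5 = 199.5.

199.5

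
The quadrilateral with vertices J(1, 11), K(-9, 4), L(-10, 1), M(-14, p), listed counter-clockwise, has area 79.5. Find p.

The doubled signed area Σ (x_i y_{i+1} − x_{i+1} y_i) is linear in p.
With p=0 it equals -6; the coefficient of p is -11 (from the two edges through M).
So -11·p + -6 = 2·79.5 = 159 ⇒ p = -15.

-15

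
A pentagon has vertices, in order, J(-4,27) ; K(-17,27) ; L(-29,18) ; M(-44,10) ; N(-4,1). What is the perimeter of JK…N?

112

|JK| = √((-13)² + (0)²) = √169 = 13
|KL| = √((-12)² + (-9)²) = √225 = 15
|LM| = √((-15)² + (-8)²) = √289 = 17
|MN| = √((40)² + (-9)²) = √1681 = 41
|NJ| = √((0)² + (26)²) = √676 = 26
Perimeter = 13 + 15 + 17 + 41 + 26 = 112.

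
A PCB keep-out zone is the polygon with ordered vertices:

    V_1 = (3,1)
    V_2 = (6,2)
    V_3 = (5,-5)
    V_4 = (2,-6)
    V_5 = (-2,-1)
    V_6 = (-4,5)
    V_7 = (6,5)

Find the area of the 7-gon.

Cross-terms: 0, -40, -20, -14, -14, -50, -9  ⇒  Σ = -147
Area = |Σ|/2 = 73.5.

73.5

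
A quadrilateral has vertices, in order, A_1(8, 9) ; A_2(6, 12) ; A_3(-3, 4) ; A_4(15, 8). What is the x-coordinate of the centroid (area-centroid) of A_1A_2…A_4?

1393/267

Apply Gauss's area formula. First the cross-terms c_i = x_i·y_{i+1} − x_{i+1}·y_i:
  42, 60, -84, 71  ⇒  2A = 89, A = 44.5.
Then Σ (x_i + x_{i+1})·c_i = 1393, so x̄ = 1393 / (6·44.5) = 1393/267.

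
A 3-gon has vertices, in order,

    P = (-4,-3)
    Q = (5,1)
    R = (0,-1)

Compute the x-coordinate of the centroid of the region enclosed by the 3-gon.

1/3

Apply the shoelace (surveyor's) formula. First the cross-terms c_i = x_i·y_{i+1} − x_{i+1}·y_i:
  11, -5, -4  ⇒  2A = 2, A = 1.
Then Σ (x_i + x_{i+1})·c_i = 2, so x̄ = 2 / (6·1) = 1/3.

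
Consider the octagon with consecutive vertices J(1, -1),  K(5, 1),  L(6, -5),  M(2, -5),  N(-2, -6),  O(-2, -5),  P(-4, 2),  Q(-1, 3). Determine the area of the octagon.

52.5

Apply the shoelace (surveyor's) formula: 2A = Σ (x_i·y_{i+1} − x_{i+1}·y_i), indices taken mod 8.
Σ = (6) + (-31) + (-20) + (-22) + (-2) + (-24) + (-10) + (-2) = -105
Area = |Σ|/2 = 52.5.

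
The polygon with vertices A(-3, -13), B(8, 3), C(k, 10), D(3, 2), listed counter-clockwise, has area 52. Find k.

Write out the shoelace sum; only the two edges meeting at C involve k:
2·Area = [(8·10 − k·3) + (k·2 − 3·10)] + 62
       = -1·k + 112 = 104
⇒ k = 8.

8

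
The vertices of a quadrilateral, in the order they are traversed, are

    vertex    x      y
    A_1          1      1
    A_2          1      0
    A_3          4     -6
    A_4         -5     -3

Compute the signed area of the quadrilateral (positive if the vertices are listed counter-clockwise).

Apply the shoelace formula: 2A = Σ (x_i·y_{i+1} − x_{i+1}·y_i), indices taken mod 4.
Σ = (-1) + (-6) + (-42) + (-2) = -51
Signed area = Σ/2 = -25.5 (negative ⇒ clockwise traversal).

-25.5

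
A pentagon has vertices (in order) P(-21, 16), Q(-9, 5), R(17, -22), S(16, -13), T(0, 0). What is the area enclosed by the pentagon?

Apply the surveyor's formula: 2A = Σ (x_i·y_{i+1} − x_{i+1}·y_i), indices taken mod 5.
Σ = (39) + (113) + (131) + (0) + (0) = 283
Area = |Σ|/2 = 141.5.

141.5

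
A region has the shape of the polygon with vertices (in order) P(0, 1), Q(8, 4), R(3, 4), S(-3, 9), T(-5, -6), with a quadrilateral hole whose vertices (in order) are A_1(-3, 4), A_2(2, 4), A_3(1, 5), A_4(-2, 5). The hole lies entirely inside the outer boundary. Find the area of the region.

Outer boundary:
P→Q: (0)(4) − (8)(1) = -8
Q→R: (8)(4) − (3)(4) = 20
R→S: (3)(9) − (-3)(4) = 39
S→T: (-3)(-6) − (-5)(9) = 63
T→P: (-5)(1) − (0)(-6) = -5
Σ = 109
Area = |Σ|/2 = 54.5.
Hole:
Cross-terms: -20, 6, 15, 7  ⇒  Σ = 8
Area = |Σ|/2 = 4.
Net area = 54.5 − 4 = 50.5.

50.5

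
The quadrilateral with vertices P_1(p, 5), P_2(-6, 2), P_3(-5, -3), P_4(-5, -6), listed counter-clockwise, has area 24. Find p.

The doubled signed area Σ (x_i y_{i+1} − x_{i+1} y_i) is linear in p.
With p=0 it equals 48; the coefficient of p is 8 (from the two edges through P_1).
So 8·p + 48 = 2·24 = 48 ⇒ p = 0.

0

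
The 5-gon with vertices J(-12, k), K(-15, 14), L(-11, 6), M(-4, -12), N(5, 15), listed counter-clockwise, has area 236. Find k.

12

The doubled signed area Σ (x_i y_{i+1} − x_{i+1} y_i) is linear in k.
With k=0 it equals 232; the coefficient of k is 20 (from the two edges through J).
So 20·k + 232 = 2·236 = 472 ⇒ k = 12.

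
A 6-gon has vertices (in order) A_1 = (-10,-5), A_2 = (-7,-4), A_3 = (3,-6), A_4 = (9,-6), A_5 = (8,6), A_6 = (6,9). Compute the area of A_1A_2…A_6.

A_1→A_2: (-10)(-4) − (-7)(-5) = 5
A_2→A_3: (-7)(-6) − (3)(-4) = 54
A_3→A_4: (3)(-6) − (9)(-6) = 36
A_4→A_5: (9)(6) − (8)(-6) = 102
A_5→A_6: (8)(9) − (6)(6) = 36
A_6→A_1: (6)(-5) − (-10)(9) = 60
Σ = 293
Area = |Σ|/2 = 146.5.

146.5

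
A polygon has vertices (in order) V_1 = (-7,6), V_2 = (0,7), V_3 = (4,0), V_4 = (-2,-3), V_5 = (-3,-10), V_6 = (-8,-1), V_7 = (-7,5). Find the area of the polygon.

104.5

Σ = (-49) + (-28) + (-12) + (11) + (-77) + (-47) + (-7) = -209
Area = |Σ|/2 = 104.5.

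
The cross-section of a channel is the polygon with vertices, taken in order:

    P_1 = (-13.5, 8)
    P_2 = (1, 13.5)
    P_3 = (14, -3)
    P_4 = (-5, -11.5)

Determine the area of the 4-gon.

376.75

Apply Gauss's area formula: 2A = Σ (x_i·y_{i+1} − x_{i+1}·y_i), indices taken mod 4.
Σ = (-190.25) + (-192) + (-176) + (-195.25) = -753.5
Area = |Σ|/2 = 376.75.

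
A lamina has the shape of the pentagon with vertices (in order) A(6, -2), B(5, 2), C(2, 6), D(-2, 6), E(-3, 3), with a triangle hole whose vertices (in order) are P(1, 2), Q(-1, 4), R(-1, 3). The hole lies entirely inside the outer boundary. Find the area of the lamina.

35

Outer boundary:
Σ = (22) + (26) + (24) + (12) + (-12) = 72
Area = |Σ|/2 = 36.
Hole:
P→Q: (1)(4) − (-1)(2) = 6
Q→R: (-1)(3) − (-1)(4) = 1
R→P: (-1)(2) − (1)(3) = -5
Σ = 2
Area = |Σ|/2 = 1.
Net area = 36 − 1 = 35.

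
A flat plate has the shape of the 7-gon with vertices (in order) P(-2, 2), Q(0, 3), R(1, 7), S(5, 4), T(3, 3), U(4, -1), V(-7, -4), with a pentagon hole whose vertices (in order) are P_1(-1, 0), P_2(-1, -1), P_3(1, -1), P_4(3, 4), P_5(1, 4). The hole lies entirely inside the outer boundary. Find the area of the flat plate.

Outer boundary:
Apply the shoelace formula: 2A = Σ (x_i·y_{i+1} − x_{i+1}·y_i), indices taken mod 7.
Cross-terms: -6, -3, -31, 3, -15, -23, -22  ⇒  Σ = -97
Area = |Σ|/2 = 48.5.
Hole:
Apply the surveyor's formula: 2A = Σ (x_i·y_{i+1} − x_{i+1}·y_i), indices taken mod 5.
P_1→P_2: (-1)(-1) − (-1)(0) = 1
P_2→P_3: (-1)(-1) − (1)(-1) = 2
P_3→P_4: (1)(4) − (3)(-1) = 7
P_4→P_5: (3)(4) − (1)(4) = 8
P_5→P_1: (1)(0) − (-1)(4) = 4
Σ = 22
Area = |Σ|/2 = 11.
Net area = 48.5 − 11 = 37.5.

37.5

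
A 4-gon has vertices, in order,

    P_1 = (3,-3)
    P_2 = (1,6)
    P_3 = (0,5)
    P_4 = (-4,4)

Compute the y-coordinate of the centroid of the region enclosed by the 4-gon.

149/69

Apply the shoelace formula. First the cross-terms c_i = x_i·y_{i+1} − x_{i+1}·y_i:
  21, 5, 20, 0  ⇒  2A = 46, A = 23.
Then Σ (y_i + y_{i+1})·c_i = 298, so ȳ = 298 / (6·23) = 149/69.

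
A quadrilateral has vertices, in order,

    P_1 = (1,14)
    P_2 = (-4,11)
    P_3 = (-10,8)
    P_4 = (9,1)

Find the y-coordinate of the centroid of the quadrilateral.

Apply the surveyor's formula. First the cross-terms c_i = x_i·y_{i+1} − x_{i+1}·y_i:
  67, 78, -82, 125  ⇒  2A = 188, A = 94.
Then Σ (y_i + y_{i+1})·c_i = 4294, so ȳ = 4294 / (6·94) = 2147/282.

2147/282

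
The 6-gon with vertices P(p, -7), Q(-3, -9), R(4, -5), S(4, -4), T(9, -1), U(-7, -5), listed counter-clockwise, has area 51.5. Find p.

The doubled signed area Σ (x_i y_{i+1} − x_{i+1} y_i) is linear in p.
With p=0 it equals 63; the coefficient of p is -4 (from the two edges through P).
So -4·p + 63 = 2·51.5 = 103 ⇒ p = -10.

-10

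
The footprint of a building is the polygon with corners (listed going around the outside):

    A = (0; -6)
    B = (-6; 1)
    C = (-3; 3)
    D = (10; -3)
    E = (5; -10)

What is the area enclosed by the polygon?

93.5

Apply the shoelace formula: 2A = Σ (x_i·y_{i+1} − x_{i+1}·y_i), indices taken mod 5.
Σ = (-36) + (-15) + (-21) + (-85) + (-30) = -187
Area = |Σ|/2 = 93.5.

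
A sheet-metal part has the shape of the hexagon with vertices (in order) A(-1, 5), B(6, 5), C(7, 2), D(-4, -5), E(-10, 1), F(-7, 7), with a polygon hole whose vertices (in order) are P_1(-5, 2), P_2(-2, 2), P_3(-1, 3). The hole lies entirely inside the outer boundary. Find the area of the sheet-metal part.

Outer boundary:
Σ = (-35) + (-23) + (-27) + (-54) + (-63) + (-28) = -230
Area = |Σ|/2 = 115.
Hole:
Apply the surveyor's formula: 2A = Σ (x_i·y_{i+1} − x_{i+1}·y_i), indices taken mod 3.
Σ = (-6) + (-4) + (13) = 3
Area = |Σ|/2 = 1.5.
Net area = 115 − 1.5 = 113.5.

113.5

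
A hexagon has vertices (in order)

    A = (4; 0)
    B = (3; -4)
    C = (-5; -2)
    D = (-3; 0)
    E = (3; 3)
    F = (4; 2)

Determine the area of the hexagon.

Σ = (-16) + (-26) + (-6) + (-9) + (-6) + (-8) = -71
Area = |Σ|/2 = 35.5.

35.5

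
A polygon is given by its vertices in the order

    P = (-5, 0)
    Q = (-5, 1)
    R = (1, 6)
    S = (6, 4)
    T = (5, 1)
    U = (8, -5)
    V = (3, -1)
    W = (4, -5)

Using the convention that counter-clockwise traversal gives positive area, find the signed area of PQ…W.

-72

Apply Gauss's area formula: 2A = Σ (x_i·y_{i+1} − x_{i+1}·y_i), indices taken mod 8.
Cross-terms: -5, -31, -32, -14, -33, 7, -11, -25  ⇒  Σ = -144
Signed area = Σ/2 = -72 (negative ⇒ clockwise traversal).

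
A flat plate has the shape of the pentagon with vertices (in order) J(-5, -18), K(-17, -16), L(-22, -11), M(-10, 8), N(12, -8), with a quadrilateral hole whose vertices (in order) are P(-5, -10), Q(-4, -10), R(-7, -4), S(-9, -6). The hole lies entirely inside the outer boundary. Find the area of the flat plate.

463.5

Outer boundary:
Cross-terms: -226, -165, -286, -16, -256  ⇒  Σ = -949
Area = |Σ|/2 = 474.5.
Hole:
Apply Gauss's area formula: 2A = Σ (x_i·y_{i+1} − x_{i+1}·y_i), indices taken mod 4.
P→Q: (-5)(-10) − (-4)(-10) = 10
Q→R: (-4)(-4) − (-7)(-10) = -54
R→S: (-7)(-6) − (-9)(-4) = 6
S→P: (-9)(-10) − (-5)(-6) = 60
Σ = 22
Area = |Σ|/2 = 11.
Net area = 474.5 − 11 = 463.5.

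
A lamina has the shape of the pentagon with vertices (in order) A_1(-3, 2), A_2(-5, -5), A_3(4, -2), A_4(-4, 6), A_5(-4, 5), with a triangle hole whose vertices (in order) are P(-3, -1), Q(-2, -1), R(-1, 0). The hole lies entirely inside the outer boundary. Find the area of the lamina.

40.5

Outer boundary:
Apply Gauss's area formula: 2A = Σ (x_i·y_{i+1} − x_{i+1}·y_i), indices taken mod 5.
Σ = (25) + (30) + (16) + (4) + (7) = 82
Area = |Σ|/2 = 41.
Hole:
Cross-terms: 1, -1, 1  ⇒  Σ = 1
Area = |Σ|/2 = 0.5.
Net area = 41 − 0.5 = 40.5.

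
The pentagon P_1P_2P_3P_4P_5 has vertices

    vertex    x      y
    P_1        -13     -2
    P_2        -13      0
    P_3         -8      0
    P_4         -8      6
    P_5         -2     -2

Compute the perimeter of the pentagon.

|P_1P_2| = √((0)² + (2)²) = √4 = 2
|P_2P_3| = √((5)² + (0)²) = √25 = 5
|P_3P_4| = √((0)² + (6)²) = √36 = 6
|P_4P_5| = √((6)² + (-8)²) = √100 = 10
|P_5P_1| = √((-11)² + (0)²) = √121 = 11
Perimeter = 2 + 5 + 6 + 10 + 11 = 34.

34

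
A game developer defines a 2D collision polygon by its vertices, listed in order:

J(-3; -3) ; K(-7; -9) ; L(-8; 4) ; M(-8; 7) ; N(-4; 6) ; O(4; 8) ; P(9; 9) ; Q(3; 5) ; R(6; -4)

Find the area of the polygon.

142

Σ = (6) + (-100) + (-24) + (-20) + (-56) + (-36) + (18) + (-42) + (-30) = -284
Area = |Σ|/2 = 142.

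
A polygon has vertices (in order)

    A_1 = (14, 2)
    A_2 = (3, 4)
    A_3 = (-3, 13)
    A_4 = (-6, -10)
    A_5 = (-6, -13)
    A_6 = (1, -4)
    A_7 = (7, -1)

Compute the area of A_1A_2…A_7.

159.5

Apply the shoelace formula: 2A = Σ (x_i·y_{i+1} − x_{i+1}·y_i), indices taken mod 7.
Σ = (50) + (51) + (108) + (18) + (37) + (27) + (28) = 319
Area = |Σ|/2 = 159.5.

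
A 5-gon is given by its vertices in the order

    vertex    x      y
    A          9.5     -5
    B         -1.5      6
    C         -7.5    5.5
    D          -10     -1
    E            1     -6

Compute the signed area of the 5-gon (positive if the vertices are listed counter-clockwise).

130.875

Σ = (49.5) + (36.75) + (62.5) + (61) + (52) = 261.75
Signed area = Σ/2 = 130.875 (positive ⇒ counter-clockwise traversal).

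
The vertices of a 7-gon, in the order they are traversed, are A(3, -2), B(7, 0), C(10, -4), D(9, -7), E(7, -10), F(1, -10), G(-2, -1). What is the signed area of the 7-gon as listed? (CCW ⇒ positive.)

Σ = (14) + (-28) + (-34) + (-41) + (-60) + (-21) + (7) = -163
Signed area = Σ/2 = -81.5 (negative ⇒ clockwise traversal).

-81.5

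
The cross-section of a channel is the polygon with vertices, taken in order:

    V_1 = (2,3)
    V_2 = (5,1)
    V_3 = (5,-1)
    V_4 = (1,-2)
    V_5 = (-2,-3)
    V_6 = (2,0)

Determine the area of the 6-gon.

Cross-terms: -13, -10, -9, -7, 6, 6  ⇒  Σ = -27
Area = |Σ|/2 = 13.5.

13.5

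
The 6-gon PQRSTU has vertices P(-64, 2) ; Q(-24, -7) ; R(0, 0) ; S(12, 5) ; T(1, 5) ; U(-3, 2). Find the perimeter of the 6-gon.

156

|PQ| = √((40)² + (-9)²) = √1681 = 41
|QR| = √((24)² + (7)²) = √625 = 25
|RS| = √((12)² + (5)²) = √169 = 13
|ST| = √((-11)² + (0)²) = √121 = 11
|TU| = √((-4)² + (-3)²) = √25 = 5
|UP| = √((-61)² + (0)²) = √3721 = 61
Perimeter = 41 + 25 + 13 + 11 + 5 + 61 = 156.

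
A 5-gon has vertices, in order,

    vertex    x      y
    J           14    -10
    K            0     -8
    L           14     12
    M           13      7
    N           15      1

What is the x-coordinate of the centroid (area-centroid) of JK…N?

1483/157

Apply the shoelace (surveyor's) formula. First the cross-terms c_i = x_i·y_{i+1} − x_{i+1}·y_i:
  -112, 112, -58, -92, -164  ⇒  2A = -314, A = -157.
Then Σ (x_i + x_{i+1})·c_i = -8898, so x̄ = -8898 / (6·(-157)) = 1483/157.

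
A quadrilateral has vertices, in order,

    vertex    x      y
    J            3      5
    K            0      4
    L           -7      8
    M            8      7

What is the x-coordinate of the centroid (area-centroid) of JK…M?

32/81

Apply the shoelace formula. First the cross-terms c_i = x_i·y_{i+1} − x_{i+1}·y_i:
  12, 28, -113, 19  ⇒  2A = -54, A = -27.
Then Σ (x_i + x_{i+1})·c_i = -64, so x̄ = -64 / (6·(-27)) = 32/81.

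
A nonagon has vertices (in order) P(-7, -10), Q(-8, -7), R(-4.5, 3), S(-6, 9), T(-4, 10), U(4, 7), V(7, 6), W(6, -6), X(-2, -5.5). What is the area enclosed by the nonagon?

183.75

Apply Gauss's area formula: 2A = Σ (x_i·y_{i+1} − x_{i+1}·y_i), indices taken mod 9.
P→Q: (-7)(-7) − (-8)(-10) = -31
Q→R: (-8)(3) − (-4.5)(-7) = -55.5
R→S: (-4.5)(9) − (-6)(3) = -22.5
S→T: (-6)(10) − (-4)(9) = -24
T→U: (-4)(7) − (4)(10) = -68
U→V: (4)(6) − (7)(7) = -25
V→W: (7)(-6) − (6)(6) = -78
W→X: (6)(-5.5) − (-2)(-6) = -45
X→P: (-2)(-10) − (-7)(-5.5) = -18.5
Σ = -367.5
Area = |Σ|/2 = 183.75.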